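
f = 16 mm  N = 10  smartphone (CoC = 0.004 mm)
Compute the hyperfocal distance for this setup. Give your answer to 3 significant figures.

Hyperfocal distance H = f²/(N·c) + f = 16²/(10 × 0.004) + 16 = 256/0.04 + 16 ≈ 6416.0 mm ≈ 6.42 m.

6.42 m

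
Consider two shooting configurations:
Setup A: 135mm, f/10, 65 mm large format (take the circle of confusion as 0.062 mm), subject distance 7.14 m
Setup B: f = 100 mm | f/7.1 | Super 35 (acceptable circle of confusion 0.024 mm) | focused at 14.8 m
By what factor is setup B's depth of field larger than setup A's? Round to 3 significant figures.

Setup A: H = 135²/(10×0.062) + 135 ≈ 29530.2 mm; DoF = Df − Dn = 9373.8 − 5765.9 ≈ 3607.9 mm.
Setup B: H = 100²/(7.1×0.024) + 100 ≈ 58785.4 mm; DoF = Df − Dn = 19746.2 − 11835.4 ≈ 7910.8 mm.
Ratio = 7910.8 / 3607.9 ≈ 2.19.

2.19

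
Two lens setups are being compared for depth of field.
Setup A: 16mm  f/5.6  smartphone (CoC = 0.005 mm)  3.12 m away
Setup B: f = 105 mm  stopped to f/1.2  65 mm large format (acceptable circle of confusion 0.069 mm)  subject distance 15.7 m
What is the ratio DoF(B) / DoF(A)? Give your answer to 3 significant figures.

1.56

Setup A: H = 16²/(5.6×0.005) + 16 ≈ 9158.9 mm; DoF = Df − Dn = 4723.7 − 2329.2 ≈ 2394.5 mm.
Setup B: H = 105²/(1.2×0.069) + 105 ≈ 133257.2 mm; DoF = Df − Dn = 17782.7 − 14054.0 ≈ 3728.7 mm.
Ratio = 3728.7 / 2394.5 ≈ 1.56.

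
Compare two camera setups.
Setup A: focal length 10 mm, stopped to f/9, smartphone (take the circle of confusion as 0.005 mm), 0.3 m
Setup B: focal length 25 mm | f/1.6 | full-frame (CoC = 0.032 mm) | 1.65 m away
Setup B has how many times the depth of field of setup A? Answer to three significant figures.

5.61

Setup A: H = 10²/(9×0.005) + 10 ≈ 2232.2 mm; DoF = Df − Dn = 345.026 − 265.369 ≈ 79.657 mm.
Setup B: H = 25²/(1.6×0.032) + 25 ≈ 12232.0 mm; DoF = Df − Dn = 1903.38 − 1456.16 ≈ 447.22 mm.
Ratio = 447.22 / 79.657 ≈ 5.61.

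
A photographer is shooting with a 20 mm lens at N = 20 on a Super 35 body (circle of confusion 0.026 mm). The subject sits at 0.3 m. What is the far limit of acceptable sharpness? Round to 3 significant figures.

Hyperfocal distance H = f²/(N·c) + f = 20²/(20 × 0.026) + 20 = 400/0.52 + 20 ≈ 789.2 mm ≈ 0.789 m.
Far limit Df = s·(H − f)/(H − s) = 300 × (789.2 − 20) / (789.2 − 300) = 300 × 769.2 / 489.2 ≈ 471.70 mm.

472 mm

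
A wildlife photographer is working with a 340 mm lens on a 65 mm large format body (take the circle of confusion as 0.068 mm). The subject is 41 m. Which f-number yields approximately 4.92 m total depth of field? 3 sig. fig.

f/2.50

Write h = H − f = f²/(N·c). The thin-lens limits are Dn = s·h/(h + (s−f)) and Df = s·h/(h − (s−f)), so DoF = Df − Dn = 2·s·(s−f)·h / (h² − (s−f)²).
That is a quadratic in h: DoF·h² − 2·s·(s−f)·h − DoF·(s−f)² = 0 ⇒ h = (s−f)·(s + √(s² + DoF²)) / DoF = 40660 × (41000 + √(41000² + 4920²)) / 4920 = 40660 × (41000 + 41294.1) / 4920 ≈ 680098 mm.
Then N = f²/(c·h) = 340² / (0.068 × 680098) = 115600 / 46247 ≈ 2.50.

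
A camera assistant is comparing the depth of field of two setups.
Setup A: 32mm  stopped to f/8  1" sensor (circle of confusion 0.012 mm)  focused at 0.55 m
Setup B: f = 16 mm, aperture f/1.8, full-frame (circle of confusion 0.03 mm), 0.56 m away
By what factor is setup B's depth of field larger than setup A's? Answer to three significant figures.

Setup A: H = 32²/(8×0.012) + 32 ≈ 10698.7 mm; DoF = Df − Dn = 578.073 − 524.528 ≈ 53.545 mm.
Setup B: H = 16²/(1.8×0.03) + 16 ≈ 4756.7 mm; DoF = Df − Dn = 632.59 − 502.35 ≈ 130.24 mm.
Ratio = 130.24 / 53.545 ≈ 2.43.

2.43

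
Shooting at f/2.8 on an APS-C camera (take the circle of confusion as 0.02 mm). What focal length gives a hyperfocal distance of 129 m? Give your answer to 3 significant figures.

From H = f²/(N·c) + f, with f ≪ H: f ≈ √(H·N·c) = √(129000 × 2.8 × 0.02) = √7224.0 ≈ 84.99 mm.
The +f correction barely moves this — solving exactly, f² + N·c·f − N·c·H = 0 ⇒ f = (−N·c + √((N·c)² + 4·N·c·H))/2 = (−0.056 + √28896)/2 ≈ 84.966 mm, so f ≈ 85.0 mm.

85.0 mm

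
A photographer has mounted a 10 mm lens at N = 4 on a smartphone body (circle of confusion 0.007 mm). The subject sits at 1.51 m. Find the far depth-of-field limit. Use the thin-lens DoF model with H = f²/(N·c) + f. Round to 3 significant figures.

Hyperfocal distance H = f²/(N·c) + f = 10²/(4 × 0.007) + 10 = 100/0.028 + 10 ≈ 3581.4 mm ≈ 3.581 m.
Far limit Df = s·(H − f)/(H − s) = 1510 × (3581.4 − 10) / (3581.4 − 1510) = 1510 × 3571.4 / 2071.4 ≈ 2603.4 mm ≈ 2.60 m.

2.60 m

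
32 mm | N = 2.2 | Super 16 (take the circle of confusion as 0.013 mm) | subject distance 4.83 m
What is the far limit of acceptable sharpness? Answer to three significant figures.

5.58 m

Hyperfocal distance H = f²/(N·c) + f = 32²/(2.2 × 0.013) + 32 = 1024/0.0286 + 32 ≈ 35836.2 mm ≈ 35.84 m.
Far limit Df = s·(H − f)/(H − s) = 4830 × (35836.2 − 32) / (35836.2 − 4830) = 4830 × 35804.2 / 31006.2 ≈ 5577.4 mm ≈ 5.58 m.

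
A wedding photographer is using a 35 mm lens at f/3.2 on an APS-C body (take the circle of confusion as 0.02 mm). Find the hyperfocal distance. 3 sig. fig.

19.2 m

Hyperfocal distance H = f²/(N·c) + f = 35²/(3.2 × 0.02) + 35 = 1225/0.064 + 35 ≈ 19175.6 mm ≈ 19.2 m.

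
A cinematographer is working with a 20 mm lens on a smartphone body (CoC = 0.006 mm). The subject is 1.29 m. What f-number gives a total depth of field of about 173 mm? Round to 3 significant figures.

Write h = H − f = f²/(N·c). The thin-lens limits are Dn = s·h/(h + (s−f)) and Df = s·h/(h − (s−f)), so DoF = Df − Dn = 2·s·(s−f)·h / (h² − (s−f)²).
That is a quadratic in h: DoF·h² − 2·s·(s−f)·h − DoF·(s−f)² = 0 ⇒ h = (s−f)·(s + √(s² + DoF²)) / DoF = 1270 × (1290 + √(1290² + 173²)) / 173 = 1270 × (1290 + 1301.55) / 173 ≈ 19025 mm.
Then N = f²/(c·h) = 20² / (0.006 × 19025) = 400 / 114.15 ≈ 3.50.

f/3.50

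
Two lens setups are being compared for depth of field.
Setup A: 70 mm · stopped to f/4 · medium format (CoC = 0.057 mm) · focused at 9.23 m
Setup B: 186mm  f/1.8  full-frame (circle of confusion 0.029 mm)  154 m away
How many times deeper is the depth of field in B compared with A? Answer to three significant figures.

Setup A: H = 70²/(4×0.057) + 70 ≈ 21561.2 mm; DoF = Df − Dn = 16086.3 − 6471.7 ≈ 9614.6 mm.
Setup B: H = 186²/(1.8×0.029) + 186 ≈ 662944.6 mm; DoF = Df − Dn = 200542 − 124992 ≈ 75550 mm.
Ratio = 75550 / 9614.6 ≈ 7.86.

7.86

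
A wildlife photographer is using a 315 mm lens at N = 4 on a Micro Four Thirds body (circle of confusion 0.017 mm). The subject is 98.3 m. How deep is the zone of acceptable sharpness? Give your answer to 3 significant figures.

13.3 m

Hyperfocal distance H = f²/(N·c) + f = 315²/(4 × 0.017) + 315 = 99225/0.068 + 315 ≈ 1459506.2 mm ≈ 1460 m.
Near limit Dn = s·(H − f)/(H + s − 2f) = 98300 × (1459506.2 − 315) / (1459506.2 + 98300 − 2 × 315) = 98300 × 1459191.2 / 1557176.2 ≈ 92114 mm.
Far limit Df = s·(H − f)/(H − s) = 98300 × (1459506.2 − 315) / (1459506.2 − 98300) = 98300 × 1459191.2 / 1361206.2 ≈ 105376 mm.
Depth of field = Df − Dn = 105376 − 92114 ≈ 13262 mm ≈ 13.3 m.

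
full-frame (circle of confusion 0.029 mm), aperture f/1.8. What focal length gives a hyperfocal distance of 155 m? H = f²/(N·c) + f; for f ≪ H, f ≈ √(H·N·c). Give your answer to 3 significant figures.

From H = f²/(N·c) + f, with f ≪ H: f ≈ √(H·N·c) = √(155000 × 1.8 × 0.029) = √8091.0 ≈ 89.95 mm.
Exact: f² + N·c·f − N·c·H = 0 ⇒ f = (−N·c + √((N·c)² + 4·N·c·H))/2 = (−0.0522 + √32364)/2 ≈ 89.924 mm ≈ 89.9 mm.

89.9 mm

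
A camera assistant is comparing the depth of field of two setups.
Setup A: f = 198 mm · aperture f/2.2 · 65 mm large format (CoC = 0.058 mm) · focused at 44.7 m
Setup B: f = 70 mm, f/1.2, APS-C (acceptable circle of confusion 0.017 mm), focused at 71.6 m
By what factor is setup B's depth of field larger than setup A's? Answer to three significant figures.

3.54

Setup A: H = 198²/(2.2×0.058) + 198 ≈ 307439.4 mm; DoF = Df − Dn = 52271 − 39045 ≈ 13226 mm.
Setup B: H = 70²/(1.2×0.017) + 70 ≈ 240266.1 mm; DoF = Df − Dn = 101965 − 55170 ≈ 46795 mm.
Ratio = 46795 / 13226 ≈ 3.54.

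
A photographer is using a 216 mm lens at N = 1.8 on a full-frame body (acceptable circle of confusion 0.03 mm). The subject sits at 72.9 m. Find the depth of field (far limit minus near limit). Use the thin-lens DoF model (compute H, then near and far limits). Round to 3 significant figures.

Hyperfocal distance H = f²/(N·c) + f = 216²/(1.8 × 0.03) + 216 = 46656/0.054 + 216 ≈ 864216.0 mm ≈ 864.2 m.
Near limit Dn = s·(H − f)/(H + s − 2f) = 72900 × (864216.0 − 216) / (864216.0 + 72900 − 2 × 216) = 72900 × 864000.0 / 936684.0 ≈ 67243 mm.
Far limit Df = s·(H − f)/(H − s) = 72900 × (864216.0 − 216) / (864216.0 − 72900) = 72900 × 864000.0 / 791316.0 ≈ 79596 mm.
Depth of field = Df − Dn = 79596 − 67243 ≈ 12353 mm ≈ 12.4 m.

12.4 m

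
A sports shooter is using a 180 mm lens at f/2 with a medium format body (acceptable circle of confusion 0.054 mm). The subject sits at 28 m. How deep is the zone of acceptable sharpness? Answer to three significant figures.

Hyperfocal distance H = f²/(N·c) + f = 180²/(2 × 0.054) + 180 = 32400/0.108 + 180 ≈ 300180.0 mm ≈ 300.2 m.
Near limit Dn = s·(H − f)/(H + s − 2f) = 28000 × (300180.0 − 180) / (300180.0 + 28000 − 2 × 180) = 28000 × 300000.0 / 327820.0 ≈ 25623.8 mm.
Far limit Df = s·(H − f)/(H − s) = 28000 × (300180.0 − 180) / (300180.0 − 28000) = 28000 × 300000.0 / 272180.0 ≈ 30861.9 mm.
Depth of field = Df − Dn = 30861.9 − 25623.8 ≈ 5238.1 mm ≈ 5.24 m.

5.24 m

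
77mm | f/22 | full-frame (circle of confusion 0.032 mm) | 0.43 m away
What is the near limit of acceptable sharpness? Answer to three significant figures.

Hyperfocal distance H = f²/(N·c) + f = 77²/(22 × 0.032) + 77 = 5929/0.704 + 77 ≈ 8498.9 mm ≈ 8.499 m.
Near limit Dn = s·(H − f)/(H + s − 2f) = 430 × (8498.9 − 77) / (8498.9 + 430 − 2 × 77) = 430 × 8421.9 / 8774.9 ≈ 412.70 mm.

413 mm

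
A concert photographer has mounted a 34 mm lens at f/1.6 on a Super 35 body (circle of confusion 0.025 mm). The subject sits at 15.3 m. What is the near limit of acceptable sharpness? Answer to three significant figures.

Hyperfocal distance H = f²/(N·c) + f = 34²/(1.6 × 0.025) + 34 = 1156/0.04 + 34 ≈ 28934.0 mm ≈ 28.93 m.
Near limit Dn = s·(H − f)/(H + s − 2f) = 15300 × (28934.0 − 34) / (28934.0 + 15300 − 2 × 34) = 15300 × 28900.0 / 44166.0 ≈ 10012 mm ≈ 10.0 m.

10.0 m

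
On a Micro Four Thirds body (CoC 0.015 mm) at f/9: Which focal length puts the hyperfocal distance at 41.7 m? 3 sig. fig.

From H = f²/(N·c) + f, with f ≪ H: f ≈ √(H·N·c) = √(41700 × 9 × 0.015) = √5629.5 ≈ 75.03 mm.
The +f correction barely moves this — solving exactly, f² + N·c·f − N·c·H = 0 ⇒ f = (−N·c + √((N·c)² + 4·N·c·H))/2 = (−0.135 + √22518)/2 ≈ 74.963 mm, so f ≈ 75.0 mm.

75.0 mm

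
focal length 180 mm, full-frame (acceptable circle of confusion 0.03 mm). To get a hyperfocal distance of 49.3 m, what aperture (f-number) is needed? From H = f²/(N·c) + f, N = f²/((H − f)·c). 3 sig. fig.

f/22

Rearrange H = f²/(N·c) + f for N: N = f² / ((H − f)·c).
N = 180² / ((49300 − 180) × 0.03) = 32400 / 1474 ≈ 22.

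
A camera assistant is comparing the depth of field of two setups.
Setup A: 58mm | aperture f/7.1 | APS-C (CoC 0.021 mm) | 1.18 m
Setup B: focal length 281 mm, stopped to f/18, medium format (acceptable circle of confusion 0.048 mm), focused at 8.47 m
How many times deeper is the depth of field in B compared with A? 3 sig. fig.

Setup A: H = 58²/(7.1×0.021) + 58 ≈ 22620.0 mm; DoF = Df − Dn = 1241.75 − 1124.10 ≈ 117.65 mm.
Setup B: H = 281²/(18×0.048) + 281 ≈ 91671.0 mm; DoF = Df − Dn = 9303.7 − 7773.5 ≈ 1530.2 mm.
Ratio = 1530.2 / 117.65 ≈ 13.0.

13.0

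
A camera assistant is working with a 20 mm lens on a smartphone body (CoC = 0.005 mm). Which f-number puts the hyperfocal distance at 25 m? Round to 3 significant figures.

f/3.20

Rearrange H = f²/(N·c) + f for N: N = f² / ((H − f)·c).
N = 20² / ((25000 − 20) × 0.005) = 400 / 124.9 ≈ 3.20.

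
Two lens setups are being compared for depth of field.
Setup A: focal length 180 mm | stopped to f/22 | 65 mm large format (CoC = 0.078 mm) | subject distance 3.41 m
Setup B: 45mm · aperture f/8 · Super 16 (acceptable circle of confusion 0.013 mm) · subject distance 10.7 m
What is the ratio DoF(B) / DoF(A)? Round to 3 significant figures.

13.9

Setup A: H = 180²/(22×0.078) + 180 ≈ 19061.1 mm; DoF = Df − Dn = 4113.7 − 2911.9 ≈ 1201.8 mm.
Setup B: H = 45²/(8×0.013) + 45 ≈ 19516.2 mm; DoF = Df − Dn = 23632 − 6916 ≈ 16716 mm.
Ratio = 16716 / 1201.8 ≈ 13.9.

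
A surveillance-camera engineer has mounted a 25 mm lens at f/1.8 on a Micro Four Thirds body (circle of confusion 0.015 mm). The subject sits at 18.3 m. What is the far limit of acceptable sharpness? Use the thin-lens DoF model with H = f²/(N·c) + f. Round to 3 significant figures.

86.9 m

Hyperfocal distance H = f²/(N·c) + f = 25²/(1.8 × 0.015) + 25 = 625/0.027 + 25 ≈ 23173.1 mm ≈ 23.17 m.
Far limit Df = s·(H − f)/(H − s) = 18300 × (23173.1 − 25) / (23173.1 − 18300) = 18300 × 23148.1 / 4873.1 ≈ 86928 mm ≈ 86.9 m.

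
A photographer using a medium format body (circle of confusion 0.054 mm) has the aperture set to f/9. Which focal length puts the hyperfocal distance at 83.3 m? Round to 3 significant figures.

201 mm

From H = f²/(N·c) + f, with f ≪ H: f ≈ √(H·N·c) = √(83300 × 9 × 0.054) = √40484 ≈ 201.2 mm.
The +f correction barely moves this — solving exactly, f² + N·c·f − N·c·H = 0 ⇒ f = (−N·c + √((N·c)² + 4·N·c·H))/2 = (−0.486 + √161935)/2 ≈ 200.96 mm, so f ≈ 201 mm.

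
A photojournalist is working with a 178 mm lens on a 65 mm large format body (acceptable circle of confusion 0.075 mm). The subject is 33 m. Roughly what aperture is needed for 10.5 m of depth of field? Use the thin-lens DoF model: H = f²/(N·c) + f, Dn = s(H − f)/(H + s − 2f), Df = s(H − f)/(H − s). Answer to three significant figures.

Write h = H − f = f²/(N·c). The thin-lens limits are Dn = s·h/(h + (s−f)) and Df = s·h/(h − (s−f)), so DoF = Df − Dn = 2·s·(s−f)·h / (h² − (s−f)²).
That is a quadratic in h: DoF·h² − 2·s·(s−f)·h − DoF·(s−f)² = 0 ⇒ h = (s−f)·(s + √(s² + DoF²)) / DoF = 32822 × (33000 + √(33000² + 10500²)) / 10500 = 32822 × (33000 + 34630.2) / 10500 ≈ 211406 mm.
Then N = f²/(c·h) = 178² / (0.075 × 211406) = 31684 / 15855 ≈ 2.00.

f/2.00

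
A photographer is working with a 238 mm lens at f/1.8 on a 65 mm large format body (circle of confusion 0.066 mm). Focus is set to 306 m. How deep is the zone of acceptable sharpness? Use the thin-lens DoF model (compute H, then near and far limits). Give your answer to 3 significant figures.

Hyperfocal distance H = f²/(N·c) + f = 238²/(1.8 × 0.066) + 238 = 56644/0.1188 + 238 ≈ 477039.3 mm ≈ 477.0 m.
Near limit Dn = s·(H − f)/(H + s − 2f) = 306000 × (477039.3 − 238) / (477039.3 + 306000 − 2 × 238) = 306000 × 476801.3 / 782563.3 ≈ 186440 mm.
Far limit Df = s·(H − f)/(H − s) = 306000 × (477039.3 − 238) / (477039.3 − 306000) = 306000 × 476801.3 / 171039.3 ≈ 853027 mm.
Depth of field = Df − Dn = 853027 − 186440 ≈ 666587 mm ≈ 667 m.

667 m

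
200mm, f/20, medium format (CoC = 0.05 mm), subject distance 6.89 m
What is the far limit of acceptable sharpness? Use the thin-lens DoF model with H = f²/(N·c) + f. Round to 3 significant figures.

Hyperfocal distance H = f²/(N·c) + f = 200²/(20 × 0.05) + 200 = 40000/1 + 200 ≈ 40200.0 mm ≈ 40.20 m.
Far limit Df = s·(H − f)/(H − s) = 6890 × (40200.0 − 200) / (40200.0 − 6890) = 6890 × 40000.0 / 33310.0 ≈ 8273.8 mm ≈ 8.27 m.

8.27 m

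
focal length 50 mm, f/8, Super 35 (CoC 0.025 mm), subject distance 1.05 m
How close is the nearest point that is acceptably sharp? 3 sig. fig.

0.972 m

Hyperfocal distance H = f²/(N·c) + f = 50²/(8 × 0.025) + 50 = 2500/0.2 + 50 ≈ 12550.0 mm ≈ 12.55 m.
Near limit Dn = s·(H − f)/(H + s − 2f) = 1050 × (12550.0 − 50) / (12550.0 + 1050 − 2 × 50) = 1050 × 12500.0 / 13500.0 ≈ 972.22 mm ≈ 0.972 m.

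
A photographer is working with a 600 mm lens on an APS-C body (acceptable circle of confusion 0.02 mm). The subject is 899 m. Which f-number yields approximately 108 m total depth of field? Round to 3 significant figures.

f/1.20

Write h = H − f = f²/(N·c). The thin-lens limits are Dn = s·h/(h + (s−f)) and Df = s·h/(h − (s−f)), so DoF = Df − Dn = 2·s·(s−f)·h / (h² − (s−f)²).
That is a quadratic in h: DoF·h² − 2·s·(s−f)·h − DoF·(s−f)² = 0 ⇒ h = (s−f)·(s + √(s² + DoF²)) / DoF = 898400 × (899000 + √(899000² + 108000²)) / 108000 = 898400 × (899000 + 905464) / 108000 ≈ 15010467 mm.
Then N = f²/(c·h) = 600² / (0.02 × 15010467) = 360000 / 300209 ≈ 1.20.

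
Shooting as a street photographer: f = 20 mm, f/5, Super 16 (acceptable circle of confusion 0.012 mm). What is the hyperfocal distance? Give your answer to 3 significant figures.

Hyperfocal distance H = f²/(N·c) + f = 20²/(5 × 0.012) + 20 = 400/0.06 + 20 ≈ 6686.7 mm ≈ 6.69 m.

6.69 m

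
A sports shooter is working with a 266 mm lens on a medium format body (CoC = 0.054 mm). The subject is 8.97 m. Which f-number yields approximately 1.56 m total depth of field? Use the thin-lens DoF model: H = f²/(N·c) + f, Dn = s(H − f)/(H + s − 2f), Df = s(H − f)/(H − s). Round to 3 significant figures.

Write h = H − f = f²/(N·c). The thin-lens limits are Dn = s·h/(h + (s−f)) and Df = s·h/(h − (s−f)), so DoF = Df − Dn = 2·s·(s−f)·h / (h² − (s−f)²).
That is a quadratic in h: DoF·h² − 2·s·(s−f)·h − DoF·(s−f)² = 0 ⇒ h = (s−f)·(s + √(s² + DoF²)) / DoF = 8704 × (8970 + √(8970² + 1560²)) / 1560 = 8704 × (8970 + 9104.64) / 1560 ≈ 100847 mm.
Then N = f²/(c·h) = 266² / (0.054 × 100847) = 70756 / 5445.8 ≈ 13.

f/13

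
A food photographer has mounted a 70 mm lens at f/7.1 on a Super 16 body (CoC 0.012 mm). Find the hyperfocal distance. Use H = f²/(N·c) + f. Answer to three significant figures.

57.6 m

Hyperfocal distance H = f²/(N·c) + f = 70²/(7.1 × 0.012) + 70 = 4900/0.0852 + 70 ≈ 57581.7 mm ≈ 57.6 m.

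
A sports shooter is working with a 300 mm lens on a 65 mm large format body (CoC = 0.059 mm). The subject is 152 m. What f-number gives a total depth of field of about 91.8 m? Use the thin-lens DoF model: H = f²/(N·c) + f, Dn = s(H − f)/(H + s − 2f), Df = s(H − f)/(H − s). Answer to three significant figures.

Write h = H − f = f²/(N·c). The thin-lens limits are Dn = s·h/(h + (s−f)) and Df = s·h/(h − (s−f)), so DoF = Df − Dn = 2·s·(s−f)·h / (h² − (s−f)²).
That is a quadratic in h: DoF·h² − 2·s·(s−f)·h − DoF·(s−f)² = 0 ⇒ h = (s−f)·(s + √(s² + DoF²)) / DoF = 151700 × (152000 + √(152000² + 91800²)) / 91800 = 151700 × (152000 + 177570) / 91800 ≈ 544617 mm.
Then N = f²/(c·h) = 300² / (0.059 × 544617) = 90000 / 32132 ≈ 2.80.

f/2.80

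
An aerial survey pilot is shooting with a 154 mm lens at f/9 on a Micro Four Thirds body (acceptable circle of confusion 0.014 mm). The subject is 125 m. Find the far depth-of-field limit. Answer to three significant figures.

371 m

Hyperfocal distance H = f²/(N·c) + f = 154²/(9 × 0.014) + 154 = 23716/0.126 + 154 ≈ 188376.2 mm ≈ 188.4 m.
Far limit Df = s·(H − f)/(H − s) = 125000 × (188376.2 − 154) / (188376.2 − 125000) = 125000 × 188222.2 / 63376.2 ≈ 371240 mm ≈ 371 m.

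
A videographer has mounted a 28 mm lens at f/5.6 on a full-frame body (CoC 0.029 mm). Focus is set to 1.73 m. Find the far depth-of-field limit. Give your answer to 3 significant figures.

Hyperfocal distance H = f²/(N·c) + f = 28²/(5.6 × 0.029) + 28 = 784/0.1624 + 28 ≈ 4855.6 mm ≈ 4.856 m.
Far limit Df = s·(H − f)/(H − s) = 1730 × (4855.6 − 28) / (4855.6 − 1730) = 1730 × 4827.6 / 3125.6 ≈ 2672.1 mm ≈ 2.67 m.

2.67 m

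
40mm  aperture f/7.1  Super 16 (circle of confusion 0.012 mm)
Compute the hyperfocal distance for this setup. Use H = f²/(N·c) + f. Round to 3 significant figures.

18.8 m

Hyperfocal distance H = f²/(N·c) + f = 40²/(7.1 × 0.012) + 40 = 1600/0.0852 + 40 ≈ 18819.3 mm ≈ 18.8 m.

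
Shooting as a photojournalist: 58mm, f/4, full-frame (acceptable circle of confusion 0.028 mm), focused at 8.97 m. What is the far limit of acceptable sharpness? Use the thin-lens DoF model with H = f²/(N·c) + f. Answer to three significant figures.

Hyperfocal distance H = f²/(N·c) + f = 58²/(4 × 0.028) + 58 = 3364/0.112 + 58 ≈ 30093.7 mm ≈ 30.09 m.
Far limit Df = s·(H − f)/(H − s) = 8970 × (30093.7 − 58) / (30093.7 − 8970) = 8970 × 30035.7 / 21123.7 ≈ 12754 mm ≈ 12.8 m.

12.8 m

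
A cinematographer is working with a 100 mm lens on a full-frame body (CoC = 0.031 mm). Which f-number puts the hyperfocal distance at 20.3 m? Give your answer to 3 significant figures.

Rearrange H = f²/(N·c) + f for N: N = f² / ((H − f)·c).
N = 100² / ((20300 − 100) × 0.031) = 10000 / 626.2 ≈ 16.

f/16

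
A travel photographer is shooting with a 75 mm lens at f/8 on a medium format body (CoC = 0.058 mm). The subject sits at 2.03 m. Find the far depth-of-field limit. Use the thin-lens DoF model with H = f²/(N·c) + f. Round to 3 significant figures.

2.42 m

Hyperfocal distance H = f²/(N·c) + f = 75²/(8 × 0.058) + 75 = 5625/0.464 + 75 ≈ 12197.8 mm ≈ 12.20 m.
Far limit Df = s·(H − f)/(H − s) = 2030 × (12197.8 − 75) / (12197.8 − 2030) = 2030 × 12122.8 / 10167.8 ≈ 2420.3 mm ≈ 2.42 m.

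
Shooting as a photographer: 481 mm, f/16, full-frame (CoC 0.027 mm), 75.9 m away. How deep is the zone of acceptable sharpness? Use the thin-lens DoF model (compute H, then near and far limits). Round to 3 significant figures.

Hyperfocal distance H = f²/(N·c) + f = 481²/(16 × 0.027) + 481 = 231361/0.432 + 481 ≈ 536038.9 mm ≈ 536.0 m.
Near limit Dn = s·(H − f)/(H + s − 2f) = 75900 × (536038.9 − 481) / (536038.9 + 75900 − 2 × 481) = 75900 × 535557.9 / 610976.9 ≈ 66531 mm.
Far limit Df = s·(H − f)/(H − s) = 75900 × (536038.9 − 481) / (536038.9 − 75900) = 75900 × 535557.9 / 460138.9 ≈ 88340 mm.
Depth of field = Df − Dn = 88340 − 66531 ≈ 21809 mm ≈ 21.8 m.

21.8 m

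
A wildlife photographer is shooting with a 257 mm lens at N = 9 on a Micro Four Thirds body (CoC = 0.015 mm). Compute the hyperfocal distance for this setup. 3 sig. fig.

Hyperfocal distance H = f²/(N·c) + f = 257²/(9 × 0.015) + 257 = 66049/0.135 + 257 ≈ 489508.9 mm ≈ 490 m.

490 m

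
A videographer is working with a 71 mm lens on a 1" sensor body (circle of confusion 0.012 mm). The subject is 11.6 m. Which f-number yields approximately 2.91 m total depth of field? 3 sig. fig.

Write h = H − f = f²/(N·c). The thin-lens limits are Dn = s·h/(h + (s−f)) and Df = s·h/(h − (s−f)), so DoF = Df − Dn = 2·s·(s−f)·h / (h² − (s−f)²).
That is a quadratic in h: DoF·h² − 2·s·(s−f)·h − DoF·(s−f)² = 0 ⇒ h = (s−f)·(s + √(s² + DoF²)) / DoF = 11529 × (11600 + √(11600² + 2910²)) / 2910 = 11529 × (11600 + 11959.4) / 2910 ≈ 93339 mm.
Then N = f²/(c·h) = 71² / (0.012 × 93339) = 5041 / 1120.1 ≈ 4.50.

f/4.50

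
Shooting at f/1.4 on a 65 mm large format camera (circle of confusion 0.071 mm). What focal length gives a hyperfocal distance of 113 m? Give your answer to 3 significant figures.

From H = f²/(N·c) + f, with f ≪ H: f ≈ √(H·N·c) = √(113000 × 1.4 × 0.071) = √11232 ≈ 106.0 mm.
The +f correction barely moves this — solving exactly, f² + N·c·f − N·c·H = 0 ⇒ f = (−N·c + √((N·c)² + 4·N·c·H))/2 = (−0.0994 + √44929)/2 ≈ 105.93 mm, so f ≈ 106 mm.

106 mm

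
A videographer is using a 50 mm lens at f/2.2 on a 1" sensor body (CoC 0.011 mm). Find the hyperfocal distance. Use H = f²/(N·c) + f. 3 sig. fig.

Hyperfocal distance H = f²/(N·c) + f = 50²/(2.2 × 0.011) + 50 = 2500/0.0242 + 50 ≈ 103355.8 mm ≈ 103 m.

103 m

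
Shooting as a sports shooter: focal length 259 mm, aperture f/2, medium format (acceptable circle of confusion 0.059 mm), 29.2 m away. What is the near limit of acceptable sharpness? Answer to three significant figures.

27.8 m

Hyperfocal distance H = f²/(N·c) + f = 259²/(2 × 0.059) + 259 = 67081/0.118 + 259 ≈ 568742.1 mm ≈ 568.7 m.
Near limit Dn = s·(H − f)/(H + s − 2f) = 29200 × (568742.1 − 259) / (568742.1 + 29200 − 2 × 259) = 29200 × 568483.1 / 597424.1 ≈ 27785 mm ≈ 27.8 m.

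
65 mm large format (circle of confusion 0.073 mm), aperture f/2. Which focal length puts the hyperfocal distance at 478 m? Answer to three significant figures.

264 mm

From H = f²/(N·c) + f, with f ≪ H: f ≈ √(H·N·c) = √(478000 × 2 × 0.073) = √69788 ≈ 264.2 mm.
The +f correction barely moves this — solving exactly, f² + N·c·f − N·c·H = 0 ⇒ f = (−N·c + √((N·c)² + 4·N·c·H))/2 = (−0.146 + √279152)/2 ≈ 264.10 mm, so f ≈ 264 mm.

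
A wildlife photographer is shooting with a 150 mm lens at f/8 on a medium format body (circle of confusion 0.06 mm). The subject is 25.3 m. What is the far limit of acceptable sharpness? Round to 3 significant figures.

Hyperfocal distance H = f²/(N·c) + f = 150²/(8 × 0.06) + 150 = 22500/0.48 + 150 ≈ 47025.0 mm ≈ 47.02 m.
Far limit Df = s·(H − f)/(H − s) = 25300 × (47025.0 − 150) / (47025.0 − 25300) = 25300 × 46875.0 / 21725.0 ≈ 54589 mm ≈ 54.6 m.

54.6 m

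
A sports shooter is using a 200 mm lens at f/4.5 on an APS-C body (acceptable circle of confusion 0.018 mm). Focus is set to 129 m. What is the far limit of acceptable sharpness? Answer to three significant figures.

175 m

Hyperfocal distance H = f²/(N·c) + f = 200²/(4.5 × 0.018) + 200 = 40000/0.081 + 200 ≈ 494027.2 mm ≈ 494.0 m.
Far limit Df = s·(H − f)/(H − s) = 129000 × (494027.2 − 200) / (494027.2 − 129000) = 129000 × 493827.2 / 365027.2 ≈ 174518 mm ≈ 175 m.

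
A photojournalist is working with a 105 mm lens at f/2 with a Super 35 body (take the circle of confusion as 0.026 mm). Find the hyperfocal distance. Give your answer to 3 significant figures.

Hyperfocal distance H = f²/(N·c) + f = 105²/(2 × 0.026) + 105 = 11025/0.052 + 105 ≈ 212124.2 mm ≈ 212 m.

212 m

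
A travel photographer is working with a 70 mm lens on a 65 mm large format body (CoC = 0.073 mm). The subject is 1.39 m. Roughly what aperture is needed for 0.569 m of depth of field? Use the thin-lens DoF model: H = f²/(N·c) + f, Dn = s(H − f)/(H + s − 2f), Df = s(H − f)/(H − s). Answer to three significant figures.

f/10

Write h = H − f = f²/(N·c). The thin-lens limits are Dn = s·h/(h + (s−f)) and Df = s·h/(h − (s−f)), so DoF = Df − Dn = 2·s·(s−f)·h / (h² − (s−f)²).
That is a quadratic in h: DoF·h² − 2·s·(s−f)·h − DoF·(s−f)² = 0 ⇒ h = (s−f)·(s + √(s² + DoF²)) / DoF = 1320 × (1390 + √(1390² + 569²)) / 569 = 1320 × (1390 + 1501.95) / 569 ≈ 6708.9 mm.
Then N = f²/(c·h) = 70² / (0.073 × 6708.9) = 4900 / 489.75 ≈ 10.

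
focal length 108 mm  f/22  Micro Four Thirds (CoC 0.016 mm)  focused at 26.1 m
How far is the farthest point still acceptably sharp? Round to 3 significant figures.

Hyperfocal distance H = f²/(N·c) + f = 108²/(22 × 0.016) + 108 = 11664/0.352 + 108 ≈ 33244.4 mm ≈ 33.24 m.
Far limit Df = s·(H − f)/(H − s) = 26100 × (33244.4 − 108) / (33244.4 − 26100) = 26100 × 33136.4 / 7144.4 ≈ 121055 mm ≈ 121 m.

121 m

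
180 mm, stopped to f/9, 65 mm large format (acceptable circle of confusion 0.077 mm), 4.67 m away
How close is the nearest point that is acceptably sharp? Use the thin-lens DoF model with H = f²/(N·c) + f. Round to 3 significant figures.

Hyperfocal distance H = f²/(N·c) + f = 180²/(9 × 0.077) + 180 = 32400/0.693 + 180 ≈ 46933.2 mm ≈ 46.93 m.
Near limit Dn = s·(H − f)/(H + s − 2f) = 4670 × (46933.2 − 180) / (46933.2 + 4670 − 2 × 180) = 4670 × 46753.2 / 51243.2 ≈ 4260.8 mm ≈ 4.26 m.

4.26 m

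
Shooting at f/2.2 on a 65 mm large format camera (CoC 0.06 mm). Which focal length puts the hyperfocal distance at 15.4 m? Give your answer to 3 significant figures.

From H = f²/(N·c) + f, with f ≪ H: f ≈ √(H·N·c) = √(15400 × 2.2 × 0.06) = √2032.8 ≈ 45.09 mm.
Exact: f² + N·c·f − N·c·H = 0 ⇒ f = (−N·c + √((N·c)² + 4·N·c·H))/2 = (−0.132 + √8131.2)/2 ≈ 45.021 mm ≈ 45.0 mm.

45.0 mm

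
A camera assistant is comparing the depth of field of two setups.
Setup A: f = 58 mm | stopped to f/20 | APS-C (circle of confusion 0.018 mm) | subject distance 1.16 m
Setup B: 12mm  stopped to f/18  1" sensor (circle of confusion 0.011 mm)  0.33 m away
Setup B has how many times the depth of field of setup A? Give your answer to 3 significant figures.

Setup A: H = 58²/(20×0.018) + 58 ≈ 9402.4 mm; DoF = Df − Dn = 1315.09 − 1037.63 ≈ 277.46 mm.
Setup B: H = 12²/(18×0.011) + 12 ≈ 739.3 mm; DoF = Df − Dn = 586.41 − 229.61 ≈ 356.80 mm.
Ratio = 356.80 / 277.46 ≈ 1.29.

1.29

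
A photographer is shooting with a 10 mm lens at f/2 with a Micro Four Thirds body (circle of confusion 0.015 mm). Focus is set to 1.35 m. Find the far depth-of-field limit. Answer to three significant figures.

Hyperfocal distance H = f²/(N·c) + f = 10²/(2 × 0.015) + 10 = 100/0.03 + 10 ≈ 3343.3 mm ≈ 3.343 m.
Far limit Df = s·(H − f)/(H − s) = 1350 × (3343.3 − 10) / (3343.3 − 1350) = 1350 × 3333.3 / 1993.3 ≈ 2257.5 mm ≈ 2.26 m.

2.26 m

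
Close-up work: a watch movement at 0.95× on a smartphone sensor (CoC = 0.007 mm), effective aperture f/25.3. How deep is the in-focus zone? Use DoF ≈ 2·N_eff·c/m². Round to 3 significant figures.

0.392 mm

At magnification m, DoF ≈ 2·N_eff·c/m² = 2 × 25.3 × 0.007 / 0.95² = 0.3542 / 0.9025 ≈ 0.392 mm.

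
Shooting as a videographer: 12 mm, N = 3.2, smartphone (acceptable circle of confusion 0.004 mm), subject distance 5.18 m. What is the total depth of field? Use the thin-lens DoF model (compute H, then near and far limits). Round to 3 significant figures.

6.03 m

Hyperfocal distance H = f²/(N·c) + f = 12²/(3.2 × 0.004) + 12 = 144/0.0128 + 12 ≈ 11262.0 mm ≈ 11.26 m.
Near limit Dn = s·(H − f)/(H + s − 2f) = 5180 × (11262.0 − 12) / (11262.0 + 5180 − 2 × 12) = 5180 × 11250.0 / 16418.0 ≈ 3549.5 mm.
Far limit Df = s·(H − f)/(H − s) = 5180 × (11262.0 − 12) / (11262.0 − 5180) = 5180 × 11250.0 / 6082.0 ≈ 9581.6 mm.
Depth of field = Df − Dn = 9581.6 − 3549.5 ≈ 6032.1 mm ≈ 6.03 m.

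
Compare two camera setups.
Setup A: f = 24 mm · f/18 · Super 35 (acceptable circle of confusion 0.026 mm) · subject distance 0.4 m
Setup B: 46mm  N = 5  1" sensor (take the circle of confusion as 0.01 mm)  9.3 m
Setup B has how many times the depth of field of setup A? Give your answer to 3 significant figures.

15.8

Setup A: H = 24²/(18×0.026) + 24 ≈ 1254.8 mm; DoF = Df − Dn = 575.95 − 306.40 ≈ 269.55 mm.
Setup B: H = 46²/(5×0.01) + 46 ≈ 42366.0 mm; DoF = Df − Dn = 11902.7 − 7631.3 ≈ 4271.4 mm.
Ratio = 4271.4 / 269.55 ≈ 15.8.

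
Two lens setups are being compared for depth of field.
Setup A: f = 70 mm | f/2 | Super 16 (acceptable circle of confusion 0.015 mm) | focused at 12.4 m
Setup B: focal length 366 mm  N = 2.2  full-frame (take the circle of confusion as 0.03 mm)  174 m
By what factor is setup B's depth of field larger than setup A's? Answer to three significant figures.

15.9

Setup A: H = 70²/(2×0.015) + 70 ≈ 163403.3 mm; DoF = Df − Dn = 13412.5 − 11529.6 ≈ 1882.9 mm.
Setup B: H = 366²/(2.2×0.03) + 366 ≈ 2030002.4 mm; DoF = Df − Dn = 190278 − 160288 ≈ 29990 mm.
Ratio = 29990 / 1882.9 ≈ 15.9.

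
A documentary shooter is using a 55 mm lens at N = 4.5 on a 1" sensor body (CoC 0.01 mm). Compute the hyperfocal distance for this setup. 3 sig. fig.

Hyperfocal distance H = f²/(N·c) + f = 55²/(4.5 × 0.01) + 55 = 3025/0.045 + 55 ≈ 67277.2 mm ≈ 67.3 m.

67.3 m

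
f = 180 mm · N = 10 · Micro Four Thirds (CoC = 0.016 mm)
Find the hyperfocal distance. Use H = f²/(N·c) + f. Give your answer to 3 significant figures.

203 m

Hyperfocal distance H = f²/(N·c) + f = 180²/(10 × 0.016) + 180 = 32400/0.16 + 180 ≈ 202680.0 mm ≈ 203 m.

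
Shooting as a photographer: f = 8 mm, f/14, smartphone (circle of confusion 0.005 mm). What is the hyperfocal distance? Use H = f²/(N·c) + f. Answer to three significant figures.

0.922 m

Hyperfocal distance H = f²/(N·c) + f = 8²/(14 × 0.005) + 8 = 64/0.07 + 8 ≈ 922.3 mm ≈ 0.922 m.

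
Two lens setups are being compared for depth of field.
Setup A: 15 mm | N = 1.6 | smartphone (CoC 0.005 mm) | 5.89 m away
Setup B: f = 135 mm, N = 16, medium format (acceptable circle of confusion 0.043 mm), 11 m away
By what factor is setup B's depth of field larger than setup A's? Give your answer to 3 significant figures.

4.22

Setup A: H = 15²/(1.6×0.005) + 15 ≈ 28140.0 mm; DoF = Df − Dn = 7445.2 − 4872.2 ≈ 2573.0 mm.
Setup B: H = 135²/(16×0.043) + 135 ≈ 26624.8 mm; DoF = Df − Dn = 18649 − 7801 ≈ 10848 mm.
Ratio = 10848 / 2573.0 ≈ 4.22.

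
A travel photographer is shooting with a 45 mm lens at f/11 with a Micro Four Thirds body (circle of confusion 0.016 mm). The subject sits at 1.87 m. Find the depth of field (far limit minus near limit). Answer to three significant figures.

Hyperfocal distance H = f²/(N·c) + f = 45²/(11 × 0.016) + 45 = 2025/0.176 + 45 ≈ 11550.7 mm ≈ 11.55 m.
Near limit Dn = s·(H − f)/(H + s − 2f) = 1870 × (11550.7 − 45) / (11550.7 + 1870 − 2 × 45) = 1870 × 11505.7 / 13330.7 ≈ 1613.99 mm.
Far limit Df = s·(H − f)/(H − s) = 1870 × (11550.7 − 45) / (11550.7 − 1870) = 1870 × 11505.7 / 9680.7 ≈ 2222.53 mm.
Depth of field = Df − Dn = 2222.53 − 1613.99 ≈ 608.54 mm ≈ 0.609 m.

0.609 m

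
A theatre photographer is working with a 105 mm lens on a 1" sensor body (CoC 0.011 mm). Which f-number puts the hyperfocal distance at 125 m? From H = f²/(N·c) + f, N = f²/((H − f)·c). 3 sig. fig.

Rearrange H = f²/(N·c) + f for N: N = f² / ((H − f)·c).
N = 105² / ((125000 − 105) × 0.011) = 11025 / 1374 ≈ 8.02.

f/8.02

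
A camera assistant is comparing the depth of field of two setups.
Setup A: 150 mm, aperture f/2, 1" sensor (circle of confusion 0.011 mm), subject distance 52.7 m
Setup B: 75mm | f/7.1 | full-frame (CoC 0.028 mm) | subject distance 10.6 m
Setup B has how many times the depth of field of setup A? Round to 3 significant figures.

1.69

Setup A: H = 150²/(2×0.011) + 150 ≈ 1022877.3 mm; DoF = Df − Dn = 55554.5 − 50124.5 ≈ 5430.0 mm.
Setup B: H = 75²/(7.1×0.028) + 75 ≈ 28369.8 mm; DoF = Df − Dn = 16878.4 − 7726.1 ≈ 9152.3 mm.
Ratio = 9152.3 / 5430.0 ≈ 1.69.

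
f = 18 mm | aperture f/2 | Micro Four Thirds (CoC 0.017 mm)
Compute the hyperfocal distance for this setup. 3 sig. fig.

9.55 m

Hyperfocal distance H = f²/(N·c) + f = 18²/(2 × 0.017) + 18 = 324/0.034 + 18 ≈ 9547.4 mm ≈ 9.55 m.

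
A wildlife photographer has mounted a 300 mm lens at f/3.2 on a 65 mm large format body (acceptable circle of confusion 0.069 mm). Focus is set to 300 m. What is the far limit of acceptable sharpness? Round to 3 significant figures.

1130 m

Hyperfocal distance H = f²/(N·c) + f = 300²/(3.2 × 0.069) + 300 = 90000/0.2208 + 300 ≈ 407908.7 mm ≈ 407.9 m.
Far limit Df = s·(H − f)/(H − s) = 300000 × (407908.7 − 300) / (407908.7 − 300000) = 300000 × 407608.7 / 107908.7 ≈ 1133204 mm ≈ 1130 m.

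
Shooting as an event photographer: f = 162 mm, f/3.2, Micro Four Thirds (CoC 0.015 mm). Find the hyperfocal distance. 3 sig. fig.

547 m

Hyperfocal distance H = f²/(N·c) + f = 162²/(3.2 × 0.015) + 162 = 26244/0.048 + 162 ≈ 546912.0 mm ≈ 547 m.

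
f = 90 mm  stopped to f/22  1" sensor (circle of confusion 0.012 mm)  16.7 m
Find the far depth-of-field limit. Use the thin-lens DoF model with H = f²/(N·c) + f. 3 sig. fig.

Hyperfocal distance H = f²/(N·c) + f = 90²/(22 × 0.012) + 90 = 8100/0.264 + 90 ≈ 30771.8 mm ≈ 30.77 m.
Far limit Df = s·(H − f)/(H − s) = 16700 × (30771.8 − 90) / (30771.8 − 16700) = 16700 × 30681.8 / 14071.8 ≈ 36412 mm ≈ 36.4 m.

36.4 m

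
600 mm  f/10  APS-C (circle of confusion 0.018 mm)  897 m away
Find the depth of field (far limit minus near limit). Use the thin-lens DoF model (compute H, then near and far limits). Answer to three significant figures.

Hyperfocal distance H = f²/(N·c) + f = 600²/(10 × 0.018) + 600 = 360000/0.18 + 600 ≈ 2000600.0 mm ≈ 2001 m.
Near limit Dn = s·(H − f)/(H + s − 2f) = 897000 × (2000600.0 − 600) / (2000600.0 + 897000 − 2 × 600) = 897000 × 2000000.0 / 2896400.0 ≈ 619390 mm.
Far limit Df = s·(H − f)/(H − s) = 897000 × (2000600.0 − 600) / (2000600.0 − 897000) = 897000 × 2000000.0 / 1103600.0 ≈ 1625589 mm.
Depth of field = Df − Dn = 1625589 − 619390 ≈ 1006199 mm ≈ 1010 m.

1010 m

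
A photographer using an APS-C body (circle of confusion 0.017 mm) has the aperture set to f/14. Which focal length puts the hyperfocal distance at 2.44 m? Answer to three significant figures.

24.0 mm

From H = f²/(N·c) + f, with f ≪ H: f ≈ √(H·N·c) = √(2440 × 14 × 0.017) = √580.72 ≈ 24.10 mm.
Exact: f² + N·c·f − N·c·H = 0 ⇒ f = (−N·c + √((N·c)² + 4·N·c·H))/2 = (−0.238 + √2322.9)/2 ≈ 23.979 mm ≈ 24.0 mm.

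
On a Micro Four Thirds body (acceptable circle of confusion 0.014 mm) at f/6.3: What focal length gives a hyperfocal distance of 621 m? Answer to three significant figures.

From H = f²/(N·c) + f, with f ≪ H: f ≈ √(H·N·c) = √(621000 × 6.3 × 0.014) = √54772 ≈ 234.0 mm.
The +f correction barely moves this — solving exactly, f² + N·c·f − N·c·H = 0 ⇒ f = (−N·c + √((N·c)² + 4·N·c·H))/2 = (−0.0882 + √219089)/2 ≈ 233.99 mm, so f ≈ 234 mm.

234 mm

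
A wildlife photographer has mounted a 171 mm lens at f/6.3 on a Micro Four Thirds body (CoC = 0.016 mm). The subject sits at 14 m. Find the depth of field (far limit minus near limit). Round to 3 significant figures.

1.34 m

Hyperfocal distance H = f²/(N·c) + f = 171²/(6.3 × 0.016) + 171 = 29241/0.1008 + 171 ≈ 290260.3 mm ≈ 290.3 m.
Near limit Dn = s·(H − f)/(H + s − 2f) = 14000 × (290260.3 − 171) / (290260.3 + 14000 − 2 × 171) = 14000 × 290089.3 / 303918.3 ≈ 13363.0 mm.
Far limit Df = s·(H − f)/(H − s) = 14000 × (290260.3 − 171) / (290260.3 − 14000) = 14000 × 290089.3 / 276260.3 ≈ 14700.8 mm.
Depth of field = Df − Dn = 14700.8 − 13363.0 ≈ 1337.8 mm ≈ 1.34 m.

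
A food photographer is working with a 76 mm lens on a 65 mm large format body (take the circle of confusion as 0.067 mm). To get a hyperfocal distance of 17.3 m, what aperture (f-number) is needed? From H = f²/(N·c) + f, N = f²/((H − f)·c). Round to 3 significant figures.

Rearrange H = f²/(N·c) + f for N: N = f² / ((H − f)·c).
N = 76² / ((17300 − 76) × 0.067) = 5776 / 1154 ≈ 5.01.

f/5.01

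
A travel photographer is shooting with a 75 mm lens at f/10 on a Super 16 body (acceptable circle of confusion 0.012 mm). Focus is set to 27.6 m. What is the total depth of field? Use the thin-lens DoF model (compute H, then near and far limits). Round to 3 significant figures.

Hyperfocal distance H = f²/(N·c) + f = 75²/(10 × 0.012) + 75 = 5625/0.12 + 75 ≈ 46950.0 mm ≈ 46.95 m.
Near limit Dn = s·(H − f)/(H + s − 2f) = 27600 × (46950.0 − 75) / (46950.0 + 27600 − 2 × 75) = 27600 × 46875.0 / 74400.0 ≈ 17389 mm.
Far limit Df = s·(H − f)/(H − s) = 27600 × (46950.0 − 75) / (46950.0 − 27600) = 27600 × 46875.0 / 19350.0 ≈ 66860 mm.
Depth of field = Df − Dn = 66860 − 17389 ≈ 49471 mm ≈ 49.5 m.

49.5 m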